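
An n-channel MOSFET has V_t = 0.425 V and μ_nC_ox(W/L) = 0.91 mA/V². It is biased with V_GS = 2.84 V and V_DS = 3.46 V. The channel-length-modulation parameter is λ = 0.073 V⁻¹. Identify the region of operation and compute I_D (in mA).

V_ov = V_GS − V_t = 2.84 − 0.425 = 2.42 V.
Since V_DS = 3.46 V ≥ V_ov = 2.42 V, the device is in saturation.
I_D = ½ k_n V_ov² (1 + λ V_DS) = 0.5 × 0.91 × 2.42² × (1 + 0.073 × 3.46) = 3.32 mA.

Saturation; I_D = 3.32 mA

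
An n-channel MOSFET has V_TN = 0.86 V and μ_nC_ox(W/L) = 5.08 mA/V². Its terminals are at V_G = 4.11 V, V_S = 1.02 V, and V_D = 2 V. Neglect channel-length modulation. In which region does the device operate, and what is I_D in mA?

V_GS = V_G − V_S = 4.11 − 1.02 = 3.09 V; V_DS = V_D − V_S = 2 − 1.02 = 0.98 V.
V_ov = V_GS − V_TN = 3.09 − 0.86 = 2.23 V.
Since V_DS = 0.98 V < V_ov = 2.23 V, the device is in the triode region.
I_D = k_n [V_ov · V_DS − ½ V_DS²] = 5.08 × [2.23 × 0.98 − 0.5 × 0.98²] = 8.66 mA.

Triode; I_D = 8.66 mA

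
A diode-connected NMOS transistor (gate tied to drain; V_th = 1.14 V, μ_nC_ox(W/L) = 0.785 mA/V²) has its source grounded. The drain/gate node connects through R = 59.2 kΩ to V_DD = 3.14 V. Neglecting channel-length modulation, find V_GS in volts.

With gate tied to drain, V_GS = V_DS ≥ V_GS − V_th, so the device is in saturation.
KCL at the drain: ½ k_n (V_GS − V_th)² = (V_DD − V_GS)/R.
Let x = V_GS − 1.14. Then 23.2 x² + x − 2 = 0, giving x = 0.273 V (positive root), so V_GS = 1.41 V.
I_D = (V_DD − V_GS)/R = (3.14 − 1.41) / 59.2 = 0.0292 mA.

V_GS = 1.41 V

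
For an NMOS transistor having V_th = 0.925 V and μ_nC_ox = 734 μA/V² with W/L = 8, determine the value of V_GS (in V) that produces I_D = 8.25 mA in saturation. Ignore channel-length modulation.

k_n = μ_nC_ox · (W/L) = 5.872 mA/V².
In saturation I_D = ½ k_n (V_GS − V_th)², so V_GS − V_th = √(2 I_D / k_n) = √(2 × 8.25 / 5.872) = 1.68 V.
V_GS = 0.925 + 1.68 = 2.6 V.

V_GS = 2.60 V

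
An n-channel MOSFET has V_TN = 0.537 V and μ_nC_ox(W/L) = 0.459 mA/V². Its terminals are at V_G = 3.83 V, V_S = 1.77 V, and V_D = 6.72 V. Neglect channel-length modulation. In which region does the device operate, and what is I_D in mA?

V_GS = V_G − V_S = 3.83 − 1.77 = 2.06 V; V_DS = V_D − V_S = 6.72 − 1.77 = 4.95 V.
V_ov = V_GS − V_TN = 2.06 − 0.537 = 1.52 V.
Since V_DS = 4.95 V ≥ V_ov = 1.52 V, the device is in saturation.
I_D = ½ k_n V_ov² = 0.5 × 0.459 × 1.52² = 0.532 mA.

Saturation; I_D = 0.532 mA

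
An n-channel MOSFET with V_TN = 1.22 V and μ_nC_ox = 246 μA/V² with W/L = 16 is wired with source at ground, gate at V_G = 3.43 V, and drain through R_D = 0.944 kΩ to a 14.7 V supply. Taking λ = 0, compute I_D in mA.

V_GS = V_G = 3.43 V, so V_ov = 3.43 − 1.22 = 2.21 V.
k_n = μ_nC_ox · (W/L) = 3.936 mA/V².
Assume saturation: I_D = ½ k_n V_ov² = 0.5 × 3.936 × 2.21² = 9.61 mA, giving V_DS = V_DD − I_D R_D = 14.7 − 9.61 × 0.944 = 5.63 V.
V_DS = 5.63 V ≥ V_ov = 2.21 V, confirming saturation.

I_D = 9.61 mA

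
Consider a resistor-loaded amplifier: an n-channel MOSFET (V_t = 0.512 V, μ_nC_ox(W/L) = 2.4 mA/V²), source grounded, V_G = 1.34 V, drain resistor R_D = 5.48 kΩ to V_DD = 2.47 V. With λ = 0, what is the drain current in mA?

I_D = 0.407 mA

V_GS = V_G = 1.34 V, so V_ov = 1.34 − 0.512 = 0.828 V.
Assume saturation: I_D = ½ k_n V_ov² = 0.5 × 2.4 × 0.828² = 0.823 mA, giving V_DS = V_DD − I_D R_D = 2.47 − 0.823 × 5.48 = -2.04 V.
But -2.04 V < V_ov = 0.828 V, so the device is actually in triode.
In triode I_D = k_n[V_ov V_DS − ½ V_DS²] and I_D = (V_DD − V_DS)/R_D. Equating: 6.58 V_DS² − 11.89 V_DS + 2.47 = 0, giving V_DS = 0.239 V (the root below V_ov).
I_D = (2.47 − 0.239) / 5.48 = 0.407 mA.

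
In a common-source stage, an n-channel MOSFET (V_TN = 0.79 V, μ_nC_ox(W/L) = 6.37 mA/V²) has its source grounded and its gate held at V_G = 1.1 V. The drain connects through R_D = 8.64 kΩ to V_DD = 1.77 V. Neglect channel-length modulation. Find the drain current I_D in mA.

I_D = 0.191 mA

V_GS = V_G = 1.1 V, so V_ov = 1.1 − 0.79 = 0.31 V.
Assume saturation: I_D = ½ k_n V_ov² = 0.5 × 6.37 × 0.31² = 0.306 mA, giving V_DS = V_DD − I_D R_D = 1.77 − 0.306 × 8.64 = -0.875 V.
But -0.875 V < V_ov = 0.31 V, so the device is actually in triode.
In triode I_D = k_n[V_ov V_DS − ½ V_DS²] and I_D = (V_DD − V_DS)/R_D. Equating: 27.5 V_DS² − 18.06 V_DS + 1.77 = 0, giving V_DS = 0.12 V (the root below V_ov).
I_D = (1.77 − 0.12) / 8.64 = 0.191 mA.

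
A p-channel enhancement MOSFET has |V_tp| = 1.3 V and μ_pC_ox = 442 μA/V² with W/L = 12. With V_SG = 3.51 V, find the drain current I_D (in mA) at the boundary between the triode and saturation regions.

At the boundary V_SD = V_ov = V_SG − |V_tp| = 3.51 − 1.3 = 2.21 V.
k_p = μ_pC_ox · (W/L) = 5.304 mA/V².
I_D = ½ k_p V_ov² = 0.5 × 5.304 × 2.21² = 13 mA.

I_D = 13.0 mA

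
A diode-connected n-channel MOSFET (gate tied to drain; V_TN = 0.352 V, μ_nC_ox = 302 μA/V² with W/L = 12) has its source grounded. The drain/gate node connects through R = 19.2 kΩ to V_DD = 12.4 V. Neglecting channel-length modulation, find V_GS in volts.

V_GS = 0.926 V

With gate tied to drain, V_GS = V_DS ≥ V_GS − V_TN, so the device is in saturation.
k_n = μ_nC_ox · (W/L) = 3.624 mA/V².
KCL at the drain: ½ k_n (V_GS − V_TN)² = (V_DD − V_GS)/R.
Let x = V_GS − 0.352. Then 34.8 x² + x − 12.05 = 0, giving x = 0.574 V (positive root), so V_GS = 0.926 V.
I_D = (V_DD − V_GS)/R = (12.4 − 0.926) / 19.2 = 0.598 mA.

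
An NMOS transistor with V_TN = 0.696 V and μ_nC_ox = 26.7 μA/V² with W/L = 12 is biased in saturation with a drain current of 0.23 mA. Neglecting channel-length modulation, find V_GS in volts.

k_n = μ_nC_ox · (W/L) = 0.3204 mA/V².
In saturation I_D = ½ k_n (V_GS − V_TN)², so V_GS − V_TN = √(2 I_D / k_n) = √(2 × 0.23 / 0.3204) = 1.2 V.
V_GS = 0.696 + 1.2 = 1.89 V.

V_GS = 1.89 V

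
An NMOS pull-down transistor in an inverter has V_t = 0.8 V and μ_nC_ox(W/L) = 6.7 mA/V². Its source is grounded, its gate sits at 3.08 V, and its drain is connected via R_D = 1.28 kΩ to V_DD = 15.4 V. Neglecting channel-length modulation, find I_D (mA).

I_D = 11.3 mA

V_GS = V_G = 3.08 V, so V_ov = 3.08 − 0.8 = 2.28 V.
Assume saturation: I_D = ½ k_n V_ov² = 0.5 × 6.7 × 2.28² = 17.4 mA, giving V_DS = V_DD − I_D R_D = 15.4 − 17.4 × 1.28 = -6.89 V.
But -6.89 V < V_ov = 2.28 V, so the device is actually in triode.
In triode I_D = k_n[V_ov V_DS − ½ V_DS²] and I_D = (V_DD − V_DS)/R_D. Equating: 4.29 V_DS² − 20.55 V_DS + 15.4 = 0, giving V_DS = 0.93 V (the root below V_ov).
I_D = (15.4 − 0.93) / 1.28 = 11.3 mA.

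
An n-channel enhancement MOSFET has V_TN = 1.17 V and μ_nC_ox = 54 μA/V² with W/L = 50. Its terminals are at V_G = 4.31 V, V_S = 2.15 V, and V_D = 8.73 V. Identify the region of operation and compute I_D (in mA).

Saturation; I_D = 1.32 mA

V_GS = V_G − V_S = 4.31 − 2.15 = 2.16 V; V_DS = V_D − V_S = 8.73 − 2.15 = 6.58 V.
k_n = μ_nC_ox · (W/L) = 2.7 mA/V².
V_ov = V_GS − V_TN = 2.16 − 1.17 = 0.99 V.
Since V_DS = 6.58 V ≥ V_ov = 0.99 V, the device is in saturation.
I_D = ½ k_n V_ov² = 0.5 × 2.7 × 0.99² = 1.32 mA.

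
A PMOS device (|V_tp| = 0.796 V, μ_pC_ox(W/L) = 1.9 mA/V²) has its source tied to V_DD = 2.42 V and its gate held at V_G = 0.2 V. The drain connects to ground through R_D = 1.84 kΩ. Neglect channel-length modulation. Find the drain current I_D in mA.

V_SG = V_DD − V_G = 2.42 − 0.2 = 2.22 V, so V_ov = 2.22 − 0.796 = 1.42 V.
Assume saturation: I_D = ½ k_p V_ov² = 0.5 × 1.9 × 1.42² = 1.93 mA, giving V_SD = V_DD − I_D R_D = 2.42 − 1.93 × 1.84 = -1.12 V.
But -1.12 V < V_ov = 1.42 V, so the device is actually in triode.
In triode I_D = k_p[V_ov V_SD − ½ V_SD²] and I_D = (V_DD − V_SD)/R_D. Equating: 1.75 V_SD² − 5.978 V_SD + 2.42 = 0, giving V_SD = 0.469 V (the root below V_ov).
I_D = (2.42 − 0.469) / 1.84 = 1.06 mA.

I_D = 1.06 mA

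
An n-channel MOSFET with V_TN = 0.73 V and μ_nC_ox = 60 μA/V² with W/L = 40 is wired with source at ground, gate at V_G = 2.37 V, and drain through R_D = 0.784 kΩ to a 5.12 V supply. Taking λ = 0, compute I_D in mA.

I_D = 3.23 mA

V_GS = V_G = 2.37 V, so V_ov = 2.37 − 0.73 = 1.64 V.
k_n = μ_nC_ox · (W/L) = 2.4 mA/V².
Assume saturation: I_D = ½ k_n V_ov² = 0.5 × 2.4 × 1.64² = 3.23 mA, giving V_DS = V_DD − I_D R_D = 5.12 − 3.23 × 0.784 = 2.59 V.
V_DS = 2.59 V ≥ V_ov = 1.64 V, confirming saturation.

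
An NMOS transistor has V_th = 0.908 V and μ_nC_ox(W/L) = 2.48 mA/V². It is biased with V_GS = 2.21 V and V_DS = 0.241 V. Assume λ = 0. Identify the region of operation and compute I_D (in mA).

Triode; I_D = 0.706 mA

V_ov = V_GS − V_th = 2.21 − 0.908 = 1.3 V.
Since V_DS = 0.241 V < V_ov = 1.3 V, the device is in the triode region.
I_D = k_n [V_ov · V_DS − ½ V_DS²] = 2.48 × [1.3 × 0.241 − 0.5 × 0.241²] = 0.706 mA.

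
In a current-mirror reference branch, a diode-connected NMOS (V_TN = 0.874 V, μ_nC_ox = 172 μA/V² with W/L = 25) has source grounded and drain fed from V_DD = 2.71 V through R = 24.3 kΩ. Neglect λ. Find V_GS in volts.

V_GS = 1.05 V

With gate tied to drain, V_GS = V_DS ≥ V_GS − V_TN, so the device is in saturation.
k_n = μ_nC_ox · (W/L) = 4.3 mA/V².
KCL at the drain: ½ k_n (V_GS − V_TN)² = (V_DD − V_GS)/R.
Let x = V_GS − 0.874. Then 52.2 x² + x − 1.836 = 0, giving x = 0.178 V (positive root), so V_GS = 1.05 V.
I_D = (V_DD − V_GS)/R = (2.71 − 1.05) / 24.3 = 0.0682 mA.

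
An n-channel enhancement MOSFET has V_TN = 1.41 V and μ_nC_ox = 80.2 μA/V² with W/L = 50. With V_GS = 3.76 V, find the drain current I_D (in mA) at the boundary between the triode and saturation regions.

At the boundary V_DS = V_ov = V_GS − V_TN = 3.76 − 1.41 = 2.35 V.
k_n = μ_nC_ox · (W/L) = 4.01 mA/V².
I_D = ½ k_n V_ov² = 0.5 × 4.01 × 2.35² = 11.1 mA.

I_D = 11.1 mA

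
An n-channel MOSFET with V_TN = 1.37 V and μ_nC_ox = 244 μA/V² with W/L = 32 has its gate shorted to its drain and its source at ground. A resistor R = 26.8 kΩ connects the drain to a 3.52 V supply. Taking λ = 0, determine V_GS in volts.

V_GS = 1.51 V

With gate tied to drain, V_GS = V_DS ≥ V_GS − V_TN, so the device is in saturation.
k_n = μ_nC_ox · (W/L) = 7.808 mA/V².
KCL at the drain: ½ k_n (V_GS − V_TN)² = (V_DD − V_GS)/R.
Let x = V_GS − 1.37. Then 105 x² + x − 2.15 = 0, giving x = 0.139 V (positive root), so V_GS = 1.51 V.
I_D = (V_DD − V_GS)/R = (3.52 − 1.51) / 26.8 = 0.0751 mA.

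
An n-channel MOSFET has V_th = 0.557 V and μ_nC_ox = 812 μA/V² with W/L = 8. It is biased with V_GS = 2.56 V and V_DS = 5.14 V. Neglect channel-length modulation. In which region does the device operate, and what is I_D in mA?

k_n = μ_nC_ox · (W/L) = 6.496 mA/V².
V_ov = V_GS − V_th = 2.56 − 0.557 = 2 V.
Since V_DS = 5.14 V ≥ V_ov = 2 V, the device is in saturation.
I_D = ½ k_n V_ov² = 0.5 × 6.496 × 2² = 13 mA.

Saturation; I_D = 13.0 mA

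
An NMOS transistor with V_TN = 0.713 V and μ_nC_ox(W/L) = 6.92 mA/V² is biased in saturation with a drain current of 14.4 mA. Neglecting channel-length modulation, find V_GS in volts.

In saturation I_D = ½ k_n (V_GS − V_TN)², so V_GS − V_TN = √(2 I_D / k_n) = √(2 × 14.4 / 6.92) = 2.04 V.
V_GS = 0.713 + 2.04 = 2.75 V.

V_GS = 2.75 V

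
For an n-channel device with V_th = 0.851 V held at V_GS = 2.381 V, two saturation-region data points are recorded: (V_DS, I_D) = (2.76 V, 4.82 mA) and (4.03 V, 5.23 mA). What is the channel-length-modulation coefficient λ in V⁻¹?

λ = 0.0822 V⁻¹

With V_GS fixed, I_D ∝ (1 + λ V_DS) in saturation, so I_D2/I_D1 = (1 + λ V_DS2)/(1 + λ V_DS1).
5.23/4.82 = 1.085 = (1 + 4.03 λ)/(1 + 2.76 λ).
Solving: λ (I_D1 V_DS2 − I_D2 V_DS1) = I_D2 − I_D1, so λ = (5.23 − 4.82) / (4.82 × 4.03 − 5.23 × 2.76) = 0.41 / 4.99 = 0.0822 V⁻¹.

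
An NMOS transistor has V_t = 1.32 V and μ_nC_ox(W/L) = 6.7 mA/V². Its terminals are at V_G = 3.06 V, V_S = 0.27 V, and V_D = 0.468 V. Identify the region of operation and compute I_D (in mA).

V_GS = V_G − V_S = 3.06 − 0.27 = 2.79 V; V_DS = V_D − V_S = 0.468 − 0.27 = 0.198 V.
V_ov = V_GS − V_t = 2.79 − 1.32 = 1.47 V.
Since V_DS = 0.198 V < V_ov = 1.47 V, the device is in the triode region.
I_D = k_n [V_ov · V_DS − ½ V_DS²] = 6.7 × [1.47 × 0.198 − 0.5 × 0.198²] = 1.82 mA.

Triode; I_D = 1.82 mA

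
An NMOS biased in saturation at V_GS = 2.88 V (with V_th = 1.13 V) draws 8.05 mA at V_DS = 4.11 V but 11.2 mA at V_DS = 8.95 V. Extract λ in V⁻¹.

With V_GS fixed, I_D ∝ (1 + λ V_DS) in saturation, so I_D2/I_D1 = (1 + λ V_DS2)/(1 + λ V_DS1).
11.2/8.05 = 1.391 = (1 + 8.95 λ)/(1 + 4.11 λ).
Solving: λ (I_D1 V_DS2 − I_D2 V_DS1) = I_D2 − I_D1, so λ = (11.2 − 8.05) / (8.05 × 8.95 − 11.2 × 4.11) = 3.15 / 26 = 0.121 V⁻¹.

λ = 0.121 V⁻¹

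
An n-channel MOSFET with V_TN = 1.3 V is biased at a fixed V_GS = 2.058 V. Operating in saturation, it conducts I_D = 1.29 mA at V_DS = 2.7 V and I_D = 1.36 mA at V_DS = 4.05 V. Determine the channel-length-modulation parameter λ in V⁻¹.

With V_GS fixed, I_D ∝ (1 + λ V_DS) in saturation, so I_D2/I_D1 = (1 + λ V_DS2)/(1 + λ V_DS1).
1.36/1.29 = 1.054 = (1 + 4.05 λ)/(1 + 2.7 λ).
Solving: λ (I_D1 V_DS2 − I_D2 V_DS1) = I_D2 − I_D1, so λ = (1.36 − 1.29) / (1.29 × 4.05 − 1.36 × 2.7) = 0.07 / 1.55 = 0.0451 V⁻¹.

λ = 0.0451 V⁻¹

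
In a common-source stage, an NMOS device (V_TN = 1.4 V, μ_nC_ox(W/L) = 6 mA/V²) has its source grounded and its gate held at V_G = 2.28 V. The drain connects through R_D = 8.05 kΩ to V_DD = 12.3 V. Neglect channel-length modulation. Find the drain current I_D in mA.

V_GS = V_G = 2.28 V, so V_ov = 2.28 − 1.4 = 0.88 V.
Assume saturation: I_D = ½ k_n V_ov² = 0.5 × 6 × 0.88² = 2.32 mA, giving V_DS = V_DD − I_D R_D = 12.3 − 2.32 × 8.05 = -6.4 V.
But -6.4 V < V_ov = 0.88 V, so the device is actually in triode.
In triode I_D = k_n[V_ov V_DS − ½ V_DS²] and I_D = (V_DD − V_DS)/R_D. Equating: 24.2 V_DS² − 43.5 V_DS + 12.3 = 0, giving V_DS = 0.351 V (the root below V_ov).
I_D = (12.3 − 0.351) / 8.05 = 1.48 mA.

I_D = 1.48 mA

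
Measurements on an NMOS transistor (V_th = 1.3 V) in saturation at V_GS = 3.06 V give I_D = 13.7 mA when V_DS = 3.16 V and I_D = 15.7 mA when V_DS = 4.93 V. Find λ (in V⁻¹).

With V_GS fixed, I_D ∝ (1 + λ V_DS) in saturation, so I_D2/I_D1 = (1 + λ V_DS2)/(1 + λ V_DS1).
15.7/13.7 = 1.146 = (1 + 4.93 λ)/(1 + 3.16 λ).
Solving: λ (I_D1 V_DS2 − I_D2 V_DS1) = I_D2 − I_D1, so λ = (15.7 − 13.7) / (13.7 × 4.93 − 15.7 × 3.16) = 2 / 17.9 = 0.112 V⁻¹.

λ = 0.112 V⁻¹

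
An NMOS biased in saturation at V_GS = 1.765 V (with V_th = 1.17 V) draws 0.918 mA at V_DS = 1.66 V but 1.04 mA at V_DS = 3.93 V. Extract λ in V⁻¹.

λ = 0.0648 V⁻¹

With V_GS fixed, I_D ∝ (1 + λ V_DS) in saturation, so I_D2/I_D1 = (1 + λ V_DS2)/(1 + λ V_DS1).
1.04/0.918 = 1.133 = (1 + 3.93 λ)/(1 + 1.66 λ).
Solving: λ (I_D1 V_DS2 − I_D2 V_DS1) = I_D2 − I_D1, so λ = (1.04 − 0.918) / (0.918 × 3.93 − 1.04 × 1.66) = 0.122 / 1.88 = 0.0648 V⁻¹.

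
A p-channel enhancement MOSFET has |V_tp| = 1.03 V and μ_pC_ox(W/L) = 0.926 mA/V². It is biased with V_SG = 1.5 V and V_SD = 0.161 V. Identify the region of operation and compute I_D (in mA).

Triode; I_D = 0.0581 mA

V_ov = V_SG − |V_tp| = 1.5 − 1.03 = 0.47 V.
Since V_SD = 0.161 V < V_ov = 0.47 V, the device is in the triode region.
I_D = k_p [V_ov · V_SD − ½ V_SD²] = 0.926 × [0.47 × 0.161 − 0.5 × 0.161²] = 0.0581 mA.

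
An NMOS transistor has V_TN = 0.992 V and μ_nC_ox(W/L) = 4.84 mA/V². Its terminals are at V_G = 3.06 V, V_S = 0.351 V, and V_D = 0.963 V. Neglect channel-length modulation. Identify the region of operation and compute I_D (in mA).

Triode; I_D = 4.18 mA

V_GS = V_G − V_S = 3.06 − 0.351 = 2.71 V; V_DS = V_D − V_S = 0.963 − 0.351 = 0.612 V.
V_ov = V_GS − V_TN = 2.71 − 0.992 = 1.72 V.
Since V_DS = 0.612 V < V_ov = 1.72 V, the device is in the triode region.
I_D = k_n [V_ov · V_DS − ½ V_DS²] = 4.84 × [1.72 × 0.612 − 0.5 × 0.612²] = 4.18 mA.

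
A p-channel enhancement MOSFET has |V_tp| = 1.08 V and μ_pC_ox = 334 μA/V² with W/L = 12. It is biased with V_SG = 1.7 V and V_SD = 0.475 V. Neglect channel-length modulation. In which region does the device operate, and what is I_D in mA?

k_p = μ_pC_ox · (W/L) = 4.008 mA/V².
V_ov = V_SG − |V_tp| = 1.7 − 1.08 = 0.62 V.
Since V_SD = 0.475 V < V_ov = 0.62 V, the device is in the triode region.
I_D = k_p [V_ov · V_SD − ½ V_SD²] = 4.008 × [0.62 × 0.475 − 0.5 × 0.475²] = 0.728 mA.

Triode; I_D = 0.728 mA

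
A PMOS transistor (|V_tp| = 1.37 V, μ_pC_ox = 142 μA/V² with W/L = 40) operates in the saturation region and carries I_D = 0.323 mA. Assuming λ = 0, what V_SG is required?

k_p = μ_pC_ox · (W/L) = 5.68 mA/V².
In saturation I_D = ½ k_p (V_SG − |V_tp|)², so V_SG − |V_tp| = √(2 I_D / k_p) = √(2 × 0.323 / 5.68) = 0.337 V.
V_SG = 1.37 + 0.337 = 1.71 V.

V_SG = 1.71 V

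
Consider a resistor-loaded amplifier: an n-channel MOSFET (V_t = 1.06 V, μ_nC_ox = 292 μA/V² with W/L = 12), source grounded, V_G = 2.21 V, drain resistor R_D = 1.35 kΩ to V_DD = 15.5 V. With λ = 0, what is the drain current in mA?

I_D = 2.32 mA

V_GS = V_G = 2.21 V, so V_ov = 2.21 − 1.06 = 1.15 V.
k_n = μ_nC_ox · (W/L) = 3.504 mA/V².
Assume saturation: I_D = ½ k_n V_ov² = 0.5 × 3.504 × 1.15² = 2.32 mA, giving V_DS = V_DD − I_D R_D = 15.5 − 2.32 × 1.35 = 12.4 V.
V_DS = 12.4 V ≥ V_ov = 1.15 V, confirming saturation.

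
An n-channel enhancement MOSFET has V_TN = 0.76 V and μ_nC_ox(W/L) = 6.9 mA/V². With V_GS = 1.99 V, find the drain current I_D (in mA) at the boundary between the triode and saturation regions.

I_D = 5.22 mA

At the boundary V_DS = V_ov = V_GS − V_TN = 1.99 − 0.76 = 1.23 V.
I_D = ½ k_n V_ov² = 0.5 × 6.9 × 1.23² = 5.22 mA.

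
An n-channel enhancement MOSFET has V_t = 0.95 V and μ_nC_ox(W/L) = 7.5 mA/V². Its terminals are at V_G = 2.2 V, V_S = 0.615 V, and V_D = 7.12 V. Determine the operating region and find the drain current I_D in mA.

Saturation; I_D = 1.51 mA

V_GS = V_G − V_S = 2.2 − 0.615 = 1.59 V; V_DS = V_D − V_S = 7.12 − 0.615 = 6.5 V.
V_ov = V_GS − V_t = 1.59 − 0.95 = 0.635 V.
Since V_DS = 6.5 V ≥ V_ov = 0.635 V, the device is in saturation.
I_D = ½ k_n V_ov² = 0.5 × 7.5 × 0.635² = 1.51 mA.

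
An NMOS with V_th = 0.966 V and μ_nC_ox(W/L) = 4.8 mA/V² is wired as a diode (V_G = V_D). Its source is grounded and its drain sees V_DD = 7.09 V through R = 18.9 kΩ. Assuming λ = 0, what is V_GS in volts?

V_GS = 1.32 V

With gate tied to drain, V_GS = V_DS ≥ V_GS − V_th, so the device is in saturation.
KCL at the drain: ½ k_n (V_GS − V_th)² = (V_DD − V_GS)/R.
Let x = V_GS − 0.966. Then 45.4 x² + x − 6.124 = 0, giving x = 0.357 V (positive root), so V_GS = 1.32 V.
I_D = (V_DD − V_GS)/R = (7.09 − 1.32) / 18.9 = 0.305 mA.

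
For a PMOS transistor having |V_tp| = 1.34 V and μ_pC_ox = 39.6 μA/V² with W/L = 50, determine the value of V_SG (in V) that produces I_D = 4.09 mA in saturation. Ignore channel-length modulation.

V_SG = 3.37 V

k_p = μ_pC_ox · (W/L) = 1.98 mA/V².
In saturation I_D = ½ k_p (V_SG − |V_tp|)², so V_SG − |V_tp| = √(2 I_D / k_p) = √(2 × 4.09 / 1.98) = 2.03 V.
V_SG = 1.34 + 2.03 = 3.37 V.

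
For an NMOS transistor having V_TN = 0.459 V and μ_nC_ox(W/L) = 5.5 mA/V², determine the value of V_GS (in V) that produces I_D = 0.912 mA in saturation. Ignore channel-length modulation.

V_GS = 1.03 V

In saturation I_D = ½ k_n (V_GS − V_TN)², so V_GS − V_TN = √(2 I_D / k_n) = √(2 × 0.912 / 5.5) = 0.576 V.
V_GS = 0.459 + 0.576 = 1.03 V.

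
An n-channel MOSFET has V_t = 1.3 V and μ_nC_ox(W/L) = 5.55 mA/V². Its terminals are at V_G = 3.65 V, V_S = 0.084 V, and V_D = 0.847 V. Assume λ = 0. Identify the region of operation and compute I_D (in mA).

Triode; I_D = 7.98 mA

V_GS = V_G − V_S = 3.65 − 0.084 = 3.57 V; V_DS = V_D − V_S = 0.847 − 0.084 = 0.763 V.
V_ov = V_GS − V_t = 3.57 − 1.3 = 2.27 V.
Since V_DS = 0.763 V < V_ov = 2.27 V, the device is in the triode region.
I_D = k_n [V_ov · V_DS − ½ V_DS²] = 5.55 × [2.27 × 0.763 − 0.5 × 0.763²] = 7.98 mA.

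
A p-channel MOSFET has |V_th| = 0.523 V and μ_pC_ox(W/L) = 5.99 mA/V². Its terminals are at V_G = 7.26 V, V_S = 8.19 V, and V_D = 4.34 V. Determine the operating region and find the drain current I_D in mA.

V_SG = V_S − V_G = 8.19 − 7.26 = 0.93 V; V_SD = V_S − V_D = 8.19 − 4.34 = 3.85 V.
V_ov = V_SG − |V_th| = 0.93 − 0.523 = 0.407 V.
Since V_SD = 3.85 V ≥ V_ov = 0.407 V, the device is in saturation.
I_D = ½ k_p V_ov² = 0.5 × 5.99 × 0.407² = 0.496 mA.

Saturation; I_D = 0.496 mA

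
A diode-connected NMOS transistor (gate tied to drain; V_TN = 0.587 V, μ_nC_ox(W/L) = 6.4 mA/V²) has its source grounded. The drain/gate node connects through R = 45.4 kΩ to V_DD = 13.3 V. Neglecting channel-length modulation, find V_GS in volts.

With gate tied to drain, V_GS = V_DS ≥ V_GS − V_TN, so the device is in saturation.
KCL at the drain: ½ k_n (V_GS − V_TN)² = (V_DD − V_GS)/R.
Let x = V_GS − 0.587. Then 145 x² + x − 12.71 = 0, giving x = 0.292 V (positive root), so V_GS = 0.879 V.
I_D = (V_DD − V_GS)/R = (13.3 − 0.879) / 45.4 = 0.274 mA.

V_GS = 0.879 V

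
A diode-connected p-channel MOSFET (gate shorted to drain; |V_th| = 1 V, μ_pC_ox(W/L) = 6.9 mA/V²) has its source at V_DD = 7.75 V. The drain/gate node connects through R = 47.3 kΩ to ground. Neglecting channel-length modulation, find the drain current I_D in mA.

With gate tied to drain, V_SG = V_SD ≥ V_SG − |V_th|, so the device is in saturation.
KCL at the drain: ½ k_p (V_SG − |V_th|)² = (V_DD − V_SG)/R.
Let x = V_SG − 1. Then 163 x² + x − 6.75 = 0, giving x = 0.2 V (positive root), so V_SG = 1.2 V.
I_D = (V_DD − V_SG)/R = (7.75 − 1.2) / 47.3 = 0.138 mA.

I_D = 0.138 mA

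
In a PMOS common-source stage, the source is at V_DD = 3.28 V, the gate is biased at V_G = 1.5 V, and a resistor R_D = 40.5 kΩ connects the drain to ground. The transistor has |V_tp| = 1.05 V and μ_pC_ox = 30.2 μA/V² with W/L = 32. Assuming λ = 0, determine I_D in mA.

I_D = 0.0780 mA

V_SG = V_DD − V_G = 3.28 − 1.5 = 1.78 V, so V_ov = 1.78 − 1.05 = 0.73 V.
k_p = μ_pC_ox · (W/L) = 0.9664 mA/V².
Assume saturation: I_D = ½ k_p V_ov² = 0.5 × 0.9664 × 0.73² = 0.257 mA, giving V_SD = V_DD − I_D R_D = 3.28 − 0.257 × 40.5 = -7.15 V.
But -7.15 V < V_ov = 0.73 V, so the device is actually in triode.
In triode I_D = k_p[V_ov V_SD − ½ V_SD²] and I_D = (V_DD − V_SD)/R_D. Equating: 19.6 V_SD² − 29.57 V_SD + 3.28 = 0, giving V_SD = 0.121 V (the root below V_ov).
I_D = (3.28 − 0.121) / 40.5 = 0.078 mA.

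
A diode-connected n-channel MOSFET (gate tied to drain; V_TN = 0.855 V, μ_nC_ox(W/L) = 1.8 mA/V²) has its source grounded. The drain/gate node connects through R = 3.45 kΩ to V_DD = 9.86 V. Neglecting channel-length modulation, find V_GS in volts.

V_GS = 2.40 V

With gate tied to drain, V_GS = V_DS ≥ V_GS − V_TN, so the device is in saturation.
KCL at the drain: ½ k_n (V_GS − V_TN)² = (V_DD − V_GS)/R.
Let x = V_GS − 0.855. Then 3.11 x² + x − 9.005 = 0, giving x = 1.55 V (positive root), so V_GS = 2.4 V.
I_D = (V_DD − V_GS)/R = (9.86 − 2.4) / 3.45 = 2.16 mA.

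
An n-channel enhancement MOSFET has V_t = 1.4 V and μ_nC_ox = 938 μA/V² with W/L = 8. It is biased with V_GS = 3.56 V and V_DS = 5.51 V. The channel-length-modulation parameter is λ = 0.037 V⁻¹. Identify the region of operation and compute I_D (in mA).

Saturation; I_D = 21.1 mA

k_n = μ_nC_ox · (W/L) = 7.504 mA/V².
V_ov = V_GS − V_t = 3.56 − 1.4 = 2.16 V.
Since V_DS = 5.51 V ≥ V_ov = 2.16 V, the device is in saturation.
I_D = ½ k_n V_ov² (1 + λ V_DS) = 0.5 × 7.504 × 2.16² × (1 + 0.037 × 5.51) = 21.1 mA.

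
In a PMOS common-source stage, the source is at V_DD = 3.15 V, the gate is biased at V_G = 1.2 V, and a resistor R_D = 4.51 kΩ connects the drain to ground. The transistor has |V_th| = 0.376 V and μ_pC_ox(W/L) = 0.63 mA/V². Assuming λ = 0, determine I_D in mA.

V_SG = V_DD − V_G = 3.15 − 1.2 = 1.95 V, so V_ov = 1.95 − 0.376 = 1.57 V.
Assume saturation: I_D = ½ k_p V_ov² = 0.5 × 0.63 × 1.57² = 0.78 mA, giving V_SD = V_DD − I_D R_D = 3.15 − 0.78 × 4.51 = -0.37 V.
But -0.37 V < V_ov = 1.57 V, so the device is actually in triode.
In triode I_D = k_p[V_ov V_SD − ½ V_SD²] and I_D = (V_DD − V_SD)/R_D. Equating: 1.42 V_SD² − 5.472 V_SD + 3.15 = 0, giving V_SD = 0.704 V (the root below V_ov).
I_D = (3.15 − 0.704) / 4.51 = 0.542 mA.

I_D = 0.542 mA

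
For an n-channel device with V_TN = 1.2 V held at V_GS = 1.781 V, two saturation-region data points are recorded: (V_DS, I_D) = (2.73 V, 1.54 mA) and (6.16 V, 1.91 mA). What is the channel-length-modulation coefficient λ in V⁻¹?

With V_GS fixed, I_D ∝ (1 + λ V_DS) in saturation, so I_D2/I_D1 = (1 + λ V_DS2)/(1 + λ V_DS1).
1.91/1.54 = 1.24 = (1 + 6.16 λ)/(1 + 2.73 λ).
Solving: λ (I_D1 V_DS2 − I_D2 V_DS1) = I_D2 − I_D1, so λ = (1.91 − 1.54) / (1.54 × 6.16 − 1.91 × 2.73) = 0.37 / 4.27 = 0.0866 V⁻¹.

λ = 0.0866 V⁻¹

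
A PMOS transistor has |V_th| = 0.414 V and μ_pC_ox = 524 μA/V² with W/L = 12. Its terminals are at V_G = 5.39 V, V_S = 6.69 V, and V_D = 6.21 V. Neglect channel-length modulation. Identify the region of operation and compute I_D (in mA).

V_SG = V_S − V_G = 6.69 − 5.39 = 1.3 V; V_SD = V_S − V_D = 6.69 − 6.21 = 0.48 V.
k_p = μ_pC_ox · (W/L) = 6.288 mA/V².
V_ov = V_SG − |V_th| = 1.3 − 0.414 = 0.886 V.
Since V_SD = 0.48 V < V_ov = 0.886 V, the device is in the triode region.
I_D = k_p [V_ov · V_SD − ½ V_SD²] = 6.288 × [0.886 × 0.48 − 0.5 × 0.48²] = 1.95 mA.

Triode; I_D = 1.95 mA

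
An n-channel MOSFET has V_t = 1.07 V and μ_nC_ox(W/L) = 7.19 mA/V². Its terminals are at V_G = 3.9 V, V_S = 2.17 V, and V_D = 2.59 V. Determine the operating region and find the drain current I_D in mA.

V_GS = V_G − V_S = 3.9 − 2.17 = 1.73 V; V_DS = V_D − V_S = 2.59 − 2.17 = 0.42 V.
V_ov = V_GS − V_t = 1.73 − 1.07 = 0.66 V.
Since V_DS = 0.42 V < V_ov = 0.66 V, the device is in the triode region.
I_D = k_n [V_ov · V_DS − ½ V_DS²] = 7.19 × [0.66 × 0.42 − 0.5 × 0.42²] = 1.36 mA.

Triode; I_D = 1.36 mA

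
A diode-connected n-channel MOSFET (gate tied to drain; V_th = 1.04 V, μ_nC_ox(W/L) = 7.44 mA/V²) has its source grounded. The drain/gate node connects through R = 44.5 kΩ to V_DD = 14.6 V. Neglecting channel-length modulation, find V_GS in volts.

V_GS = 1.32 V

With gate tied to drain, V_GS = V_DS ≥ V_GS − V_th, so the device is in saturation.
KCL at the drain: ½ k_n (V_GS − V_th)² = (V_DD − V_GS)/R.
Let x = V_GS − 1.04. Then 166 x² + x − 13.56 = 0, giving x = 0.283 V (positive root), so V_GS = 1.32 V.
I_D = (V_DD − V_GS)/R = (14.6 − 1.32) / 44.5 = 0.298 mA.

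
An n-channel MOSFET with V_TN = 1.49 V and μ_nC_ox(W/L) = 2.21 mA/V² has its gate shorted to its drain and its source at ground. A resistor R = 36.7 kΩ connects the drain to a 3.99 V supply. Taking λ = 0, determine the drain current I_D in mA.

I_D = 0.0617 mA

With gate tied to drain, V_GS = V_DS ≥ V_GS − V_TN, so the device is in saturation.
KCL at the drain: ½ k_n (V_GS − V_TN)² = (V_DD − V_GS)/R.
Let x = V_GS − 1.49. Then 40.6 x² + x − 2.5 = 0, giving x = 0.236 V (positive root), so V_GS = 1.73 V.
I_D = (V_DD − V_GS)/R = (3.99 − 1.73) / 36.7 = 0.0617 mA.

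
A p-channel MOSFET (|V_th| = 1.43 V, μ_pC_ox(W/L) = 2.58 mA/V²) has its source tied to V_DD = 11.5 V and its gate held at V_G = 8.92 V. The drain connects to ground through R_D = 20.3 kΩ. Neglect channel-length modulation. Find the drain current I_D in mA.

I_D = 0.556 mA

V_SG = V_DD − V_G = 11.5 − 8.92 = 2.58 V, so V_ov = 2.58 − 1.43 = 1.15 V.
Assume saturation: I_D = ½ k_p V_ov² = 0.5 × 2.58 × 1.15² = 1.71 mA, giving V_SD = V_DD − I_D R_D = 11.5 − 1.71 × 20.3 = -23.1 V.
But -23.1 V < V_ov = 1.15 V, so the device is actually in triode.
In triode I_D = k_p[V_ov V_SD − ½ V_SD²] and I_D = (V_DD − V_SD)/R_D. Equating: 26.2 V_SD² − 61.23 V_SD + 11.5 = 0, giving V_SD = 0.206 V (the root below V_ov).
I_D = (11.5 − 0.206) / 20.3 = 0.556 mA.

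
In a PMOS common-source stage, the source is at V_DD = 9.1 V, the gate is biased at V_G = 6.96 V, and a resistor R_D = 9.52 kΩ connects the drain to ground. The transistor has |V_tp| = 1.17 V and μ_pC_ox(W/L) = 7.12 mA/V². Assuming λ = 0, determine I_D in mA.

I_D = 0.940 mA

V_SG = V_DD − V_G = 9.1 − 6.96 = 2.14 V, so V_ov = 2.14 − 1.17 = 0.97 V.
Assume saturation: I_D = ½ k_p V_ov² = 0.5 × 7.12 × 0.97² = 3.35 mA, giving V_SD = V_DD − I_D R_D = 9.1 − 3.35 × 9.52 = -22.8 V.
But -22.8 V < V_ov = 0.97 V, so the device is actually in triode.
In triode I_D = k_p[V_ov V_SD − ½ V_SD²] and I_D = (V_DD − V_SD)/R_D. Equating: 33.9 V_SD² − 66.75 V_SD + 9.1 = 0, giving V_SD = 0.147 V (the root below V_ov).
I_D = (9.1 − 0.147) / 9.52 = 0.94 mA.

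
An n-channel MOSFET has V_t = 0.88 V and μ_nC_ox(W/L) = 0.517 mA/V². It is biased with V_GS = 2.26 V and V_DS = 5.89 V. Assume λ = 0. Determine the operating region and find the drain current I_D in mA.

V_ov = V_GS − V_t = 2.26 − 0.88 = 1.38 V.
Since V_DS = 5.89 V ≥ V_ov = 1.38 V, the device is in saturation.
I_D = ½ k_n V_ov² = 0.5 × 0.517 × 1.38² = 0.492 mA.

Saturation; I_D = 0.492 mA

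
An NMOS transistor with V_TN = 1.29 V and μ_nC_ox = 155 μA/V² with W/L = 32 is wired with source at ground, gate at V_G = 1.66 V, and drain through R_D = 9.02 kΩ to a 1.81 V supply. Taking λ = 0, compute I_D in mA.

V_GS = V_G = 1.66 V, so V_ov = 1.66 − 1.29 = 0.37 V.
k_n = μ_nC_ox · (W/L) = 4.96 mA/V².
Assume saturation: I_D = ½ k_n V_ov² = 0.5 × 4.96 × 0.37² = 0.34 mA, giving V_DS = V_DD − I_D R_D = 1.81 − 0.34 × 9.02 = -1.25 V.
But -1.25 V < V_ov = 0.37 V, so the device is actually in triode.
In triode I_D = k_n[V_ov V_DS − ½ V_DS²] and I_D = (V_DD − V_DS)/R_D. Equating: 22.4 V_DS² − 17.55 V_DS + 1.81 = 0, giving V_DS = 0.122 V (the root below V_ov).
I_D = (1.81 − 0.122) / 9.02 = 0.187 mA.

I_D = 0.187 mA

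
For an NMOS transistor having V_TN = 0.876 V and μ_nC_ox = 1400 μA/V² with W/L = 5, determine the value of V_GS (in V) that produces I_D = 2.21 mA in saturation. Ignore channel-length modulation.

k_n = μ_nC_ox · (W/L) = 7 mA/V².
In saturation I_D = ½ k_n (V_GS − V_TN)², so V_GS − V_TN = √(2 I_D / k_n) = √(2 × 2.21 / 7) = 0.795 V.
V_GS = 0.876 + 0.795 = 1.67 V.

V_GS = 1.67 V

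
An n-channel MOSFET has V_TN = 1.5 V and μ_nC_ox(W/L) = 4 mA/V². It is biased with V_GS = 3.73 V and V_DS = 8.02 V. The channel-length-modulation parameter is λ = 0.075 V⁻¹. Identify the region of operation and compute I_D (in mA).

V_ov = V_GS − V_TN = 3.73 − 1.5 = 2.23 V.
Since V_DS = 8.02 V ≥ V_ov = 2.23 V, the device is in saturation.
I_D = ½ k_n V_ov² (1 + λ V_DS) = 0.5 × 4 × 2.23² × (1 + 0.075 × 8.02) = 15.9 mA.

Saturation; I_D = 15.9 mA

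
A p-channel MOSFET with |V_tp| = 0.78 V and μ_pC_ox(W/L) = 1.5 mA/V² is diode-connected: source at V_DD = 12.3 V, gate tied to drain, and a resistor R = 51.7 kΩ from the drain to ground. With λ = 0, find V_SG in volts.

With gate tied to drain, V_SG = V_SD ≥ V_SG − |V_tp|, so the device is in saturation.
KCL at the drain: ½ k_p (V_SG − |V_tp|)² = (V_DD − V_SG)/R.
Let x = V_SG − 0.78. Then 38.8 x² + x − 11.52 = 0, giving x = 0.532 V (positive root), so V_SG = 1.31 V.
I_D = (V_DD − V_SG)/R = (12.3 − 1.31) / 51.7 = 0.213 mA.

V_SG = 1.31 V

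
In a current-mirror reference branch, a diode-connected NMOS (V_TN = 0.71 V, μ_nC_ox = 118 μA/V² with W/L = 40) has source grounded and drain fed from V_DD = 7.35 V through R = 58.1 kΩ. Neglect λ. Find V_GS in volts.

With gate tied to drain, V_GS = V_DS ≥ V_GS − V_TN, so the device is in saturation.
k_n = μ_nC_ox · (W/L) = 4.72 mA/V².
KCL at the drain: ½ k_n (V_GS − V_TN)² = (V_DD − V_GS)/R.
Let x = V_GS − 0.71. Then 137 x² + x − 6.64 = 0, giving x = 0.216 V (positive root), so V_GS = 0.926 V.
I_D = (V_DD − V_GS)/R = (7.35 − 0.926) / 58.1 = 0.111 mA.

V_GS = 0.926 V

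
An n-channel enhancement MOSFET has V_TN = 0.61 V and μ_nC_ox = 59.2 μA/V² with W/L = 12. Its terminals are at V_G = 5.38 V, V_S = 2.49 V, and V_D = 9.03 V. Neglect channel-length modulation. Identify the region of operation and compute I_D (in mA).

V_GS = V_G − V_S = 5.38 − 2.49 = 2.89 V; V_DS = V_D − V_S = 9.03 − 2.49 = 6.54 V.
k_n = μ_nC_ox · (W/L) = 0.7104 mA/V².
V_ov = V_GS − V_TN = 2.89 − 0.61 = 2.28 V.
Since V_DS = 6.54 V ≥ V_ov = 2.28 V, the device is in saturation.
I_D = ½ k_n V_ov² = 0.5 × 0.7104 × 2.28² = 1.85 mA.

Saturation; I_D = 1.85 mA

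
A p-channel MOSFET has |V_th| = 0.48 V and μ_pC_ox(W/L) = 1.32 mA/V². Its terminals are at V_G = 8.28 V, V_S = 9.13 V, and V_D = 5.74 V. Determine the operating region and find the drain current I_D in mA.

Saturation; I_D = 0.0904 mA

V_SG = V_S − V_G = 9.13 − 8.28 = 0.85 V; V_SD = V_S − V_D = 9.13 − 5.74 = 3.39 V.
V_ov = V_SG − |V_th| = 0.85 − 0.48 = 0.37 V.
Since V_SD = 3.39 V ≥ V_ov = 0.37 V, the device is in saturation.
I_D = ½ k_p V_ov² = 0.5 × 1.32 × 0.37² = 0.0904 mA.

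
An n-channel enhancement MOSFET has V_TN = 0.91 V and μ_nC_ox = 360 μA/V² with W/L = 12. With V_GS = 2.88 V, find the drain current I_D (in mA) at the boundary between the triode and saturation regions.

I_D = 8.38 mA

At the boundary V_DS = V_ov = V_GS − V_TN = 2.88 − 0.91 = 1.97 V.
k_n = μ_nC_ox · (W/L) = 4.32 mA/V².
I_D = ½ k_n V_ov² = 0.5 × 4.32 × 1.97² = 8.38 mA.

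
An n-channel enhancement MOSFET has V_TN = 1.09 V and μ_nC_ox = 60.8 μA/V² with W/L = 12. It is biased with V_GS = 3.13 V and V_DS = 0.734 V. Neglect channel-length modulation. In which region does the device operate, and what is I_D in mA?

Triode; I_D = 0.896 mA

k_n = μ_nC_ox · (W/L) = 0.7296 mA/V².
V_ov = V_GS − V_TN = 3.13 − 1.09 = 2.04 V.
Since V_DS = 0.734 V < V_ov = 2.04 V, the device is in the triode region.
I_D = k_n [V_ov · V_DS − ½ V_DS²] = 0.7296 × [2.04 × 0.734 − 0.5 × 0.734²] = 0.896 mA.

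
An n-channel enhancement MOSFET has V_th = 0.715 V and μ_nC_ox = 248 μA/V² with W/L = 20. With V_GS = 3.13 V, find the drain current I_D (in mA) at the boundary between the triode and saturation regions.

I_D = 14.5 mA

At the boundary V_DS = V_ov = V_GS − V_th = 3.13 − 0.715 = 2.42 V.
k_n = μ_nC_ox · (W/L) = 4.96 mA/V².
I_D = ½ k_n V_ov² = 0.5 × 4.96 × 2.42² = 14.5 mA.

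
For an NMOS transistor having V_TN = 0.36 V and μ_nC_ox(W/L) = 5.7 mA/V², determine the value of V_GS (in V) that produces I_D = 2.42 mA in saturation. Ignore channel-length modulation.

V_GS = 1.28 V

In saturation I_D = ½ k_n (V_GS − V_TN)², so V_GS − V_TN = √(2 I_D / k_n) = √(2 × 2.42 / 5.7) = 0.921 V.
V_GS = 0.36 + 0.921 = 1.28 V.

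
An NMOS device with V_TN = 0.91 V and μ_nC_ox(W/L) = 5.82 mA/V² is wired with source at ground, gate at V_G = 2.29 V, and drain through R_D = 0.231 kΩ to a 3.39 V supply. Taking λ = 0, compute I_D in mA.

V_GS = V_G = 2.29 V, so V_ov = 2.29 − 0.91 = 1.38 V.
Assume saturation: I_D = ½ k_n V_ov² = 0.5 × 5.82 × 1.38² = 5.54 mA, giving V_DS = V_DD − I_D R_D = 3.39 − 5.54 × 0.231 = 2.11 V.
V_DS = 2.11 V ≥ V_ov = 1.38 V, confirming saturation.

I_D = 5.54 mA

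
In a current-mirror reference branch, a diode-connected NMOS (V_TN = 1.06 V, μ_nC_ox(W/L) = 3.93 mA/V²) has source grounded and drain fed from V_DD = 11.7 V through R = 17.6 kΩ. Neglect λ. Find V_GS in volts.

With gate tied to drain, V_GS = V_DS ≥ V_GS − V_TN, so the device is in saturation.
KCL at the drain: ½ k_n (V_GS − V_TN)² = (V_DD − V_GS)/R.
Let x = V_GS − 1.06. Then 34.6 x² + x − 10.64 = 0, giving x = 0.54 V (positive root), so V_GS = 1.6 V.
I_D = (V_DD − V_GS)/R = (11.7 − 1.6) / 17.6 = 0.574 mA.

V_GS = 1.60 V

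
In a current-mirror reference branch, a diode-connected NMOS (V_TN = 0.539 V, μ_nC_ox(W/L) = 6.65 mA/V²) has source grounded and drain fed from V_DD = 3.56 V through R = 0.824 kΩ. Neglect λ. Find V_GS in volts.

With gate tied to drain, V_GS = V_DS ≥ V_GS − V_TN, so the device is in saturation.
KCL at the drain: ½ k_n (V_GS − V_TN)² = (V_DD − V_GS)/R.
Let x = V_GS − 0.539. Then 2.74 x² + x − 3.021 = 0, giving x = 0.883 V (positive root), so V_GS = 1.42 V.
I_D = (V_DD − V_GS)/R = (3.56 − 1.42) / 0.824 = 2.59 mA.

V_GS = 1.42 V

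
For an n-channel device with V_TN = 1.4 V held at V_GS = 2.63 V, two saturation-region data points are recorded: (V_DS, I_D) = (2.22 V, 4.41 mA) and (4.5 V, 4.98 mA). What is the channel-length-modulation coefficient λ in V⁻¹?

With V_GS fixed, I_D ∝ (1 + λ V_DS) in saturation, so I_D2/I_D1 = (1 + λ V_DS2)/(1 + λ V_DS1).
4.98/4.41 = 1.129 = (1 + 4.5 λ)/(1 + 2.22 λ).
Solving: λ (I_D1 V_DS2 − I_D2 V_DS1) = I_D2 − I_D1, so λ = (4.98 − 4.41) / (4.41 × 4.5 − 4.98 × 2.22) = 0.57 / 8.79 = 0.0649 V⁻¹.

λ = 0.0649 V⁻¹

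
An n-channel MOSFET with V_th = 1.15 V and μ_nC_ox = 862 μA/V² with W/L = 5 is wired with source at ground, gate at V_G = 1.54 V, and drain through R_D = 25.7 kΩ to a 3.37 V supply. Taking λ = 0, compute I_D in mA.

I_D = 0.128 mA

V_GS = V_G = 1.54 V, so V_ov = 1.54 − 1.15 = 0.39 V.
k_n = μ_nC_ox · (W/L) = 4.31 mA/V².
Assume saturation: I_D = ½ k_n V_ov² = 0.5 × 4.31 × 0.39² = 0.328 mA, giving V_DS = V_DD − I_D R_D = 3.37 − 0.328 × 25.7 = -5.05 V.
But -5.05 V < V_ov = 0.39 V, so the device is actually in triode.
In triode I_D = k_n[V_ov V_DS − ½ V_DS²] and I_D = (V_DD − V_DS)/R_D. Equating: 55.4 V_DS² − 44.2 V_DS + 3.37 = 0, giving V_DS = 0.0854 V (the root below V_ov).
I_D = (3.37 − 0.0854) / 25.7 = 0.128 mA.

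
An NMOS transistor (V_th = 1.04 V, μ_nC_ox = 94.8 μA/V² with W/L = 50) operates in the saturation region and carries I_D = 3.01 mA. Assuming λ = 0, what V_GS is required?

k_n = μ_nC_ox · (W/L) = 4.74 mA/V².
In saturation I_D = ½ k_n (V_GS − V_th)², so V_GS − V_th = √(2 I_D / k_n) = √(2 × 3.01 / 4.74) = 1.13 V.
V_GS = 1.04 + 1.13 = 2.17 V.

V_GS = 2.17 V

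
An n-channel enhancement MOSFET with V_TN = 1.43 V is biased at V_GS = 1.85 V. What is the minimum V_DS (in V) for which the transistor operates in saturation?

V_DS,sat = 0.420 V

The boundary between triode and saturation is V_DS = V_GS − V_TN = V_ov.
V_ov = 1.85 − 1.43 = 0.42 V.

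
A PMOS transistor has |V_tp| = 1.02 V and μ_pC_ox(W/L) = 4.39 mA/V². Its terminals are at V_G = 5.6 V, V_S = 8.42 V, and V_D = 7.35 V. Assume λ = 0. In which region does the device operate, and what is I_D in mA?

V_SG = V_S − V_G = 8.42 − 5.6 = 2.82 V; V_SD = V_S − V_D = 8.42 − 7.35 = 1.07 V.
V_ov = V_SG − |V_tp| = 2.82 − 1.02 = 1.8 V.
Since V_SD = 1.07 V < V_ov = 1.8 V, the device is in the triode region.
I_D = k_p [V_ov · V_SD − ½ V_SD²] = 4.39 × [1.8 × 1.07 − 0.5 × 1.07²] = 5.94 mA.

Triode; I_D = 5.94 mA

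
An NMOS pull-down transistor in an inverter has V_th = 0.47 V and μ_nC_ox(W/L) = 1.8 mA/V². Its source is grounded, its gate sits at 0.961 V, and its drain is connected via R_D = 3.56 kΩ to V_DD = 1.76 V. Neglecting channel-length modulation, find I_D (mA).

V_GS = V_G = 0.961 V, so V_ov = 0.961 − 0.47 = 0.491 V.
Assume saturation: I_D = ½ k_n V_ov² = 0.5 × 1.8 × 0.491² = 0.217 mA, giving V_DS = V_DD − I_D R_D = 1.76 − 0.217 × 3.56 = 0.988 V.
V_DS = 0.988 V ≥ V_ov = 0.491 V, confirming saturation.

I_D = 0.217 mA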